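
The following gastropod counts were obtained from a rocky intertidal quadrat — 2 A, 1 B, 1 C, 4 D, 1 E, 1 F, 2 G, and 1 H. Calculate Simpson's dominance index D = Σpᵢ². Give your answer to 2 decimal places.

0.17

Total N = 2+1+1+4+1+1+2+1 = 13, so the proportions are 0.1538, 0.0769, 0.0769, 0.3077, 0.0769, 0.0769, 0.1538, 0.0769 (working shown to 4 dp, full precision carried).
D = 0.1538² + 0.0769² + 0.0769² + 0.3077² + 0.0769² + 0.0769² + 0.1538² + 0.0769² = 0.0237 + 0.0059 + 0.0059 + 0.0947 + 0.0059 + 0.0059 + 0.0237 + 0.0059 = 0.1716.
To 2 decimal places, D = 0.17.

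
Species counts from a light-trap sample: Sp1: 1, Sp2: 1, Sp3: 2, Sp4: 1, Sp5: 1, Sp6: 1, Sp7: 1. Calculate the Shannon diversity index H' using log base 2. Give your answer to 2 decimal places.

2.75

Total N = 1+1+2+1+1+1+1 = 8, so the proportions are 0.125, 0.125, 0.25, 0.125, 0.125, 0.125, 0.125 (working shown to 4 dp, full precision carried).
Each pᵢ log₂ pᵢ term: 0.125×(-3.0000)=-0.3750, 0.125×(-3.0000)=-0.3750, 0.25×(-2.0000)=-0.5000, 0.125×(-3.0000)=-0.3750, 0.125×(-3.0000)=-0.3750, 0.125×(-3.0000)=-0.3750, 0.125×(-3.0000)=-0.3750.
Sum = -2.7500, so H' = 2.75.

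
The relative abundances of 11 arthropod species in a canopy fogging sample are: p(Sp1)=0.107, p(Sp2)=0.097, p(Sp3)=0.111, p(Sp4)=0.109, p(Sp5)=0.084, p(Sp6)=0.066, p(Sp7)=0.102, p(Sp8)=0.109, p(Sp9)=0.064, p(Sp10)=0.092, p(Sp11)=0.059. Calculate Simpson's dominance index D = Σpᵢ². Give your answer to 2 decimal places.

D = 0.107² + 0.097² + 0.111² + 0.109² + 0.084² + 0.066² + 0.102² + 0.109² + 0.064² + 0.092² + 0.059² = 0.0114 + 0.0094 + 0.0123 + 0.0119 + 0.0071 + 0.0044 + 0.0104 + 0.0119 + 0.0041 + 0.0085 + 0.0035 = 0.0948 (working shown to 4 dp, full precision carried).
To 2 decimal places, D = 0.09.

0.09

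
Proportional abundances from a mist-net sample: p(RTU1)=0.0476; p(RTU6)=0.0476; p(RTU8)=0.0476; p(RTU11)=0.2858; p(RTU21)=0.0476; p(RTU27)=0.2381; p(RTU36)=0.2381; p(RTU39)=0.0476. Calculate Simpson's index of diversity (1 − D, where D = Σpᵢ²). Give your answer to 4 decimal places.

0.7936

D = 0.0476² + 0.0476² + 0.0476² + 0.2858² + 0.0476² + 0.2381² + 0.2381² + 0.0476² = 0.002266 + 0.002266 + 0.002266 + 0.081682 + 0.002266 + 0.056692 + 0.056692 + 0.002266 = 0.206394 (working shown to 6 dp, full precision carried).
So 1 − D = 0.793606, i.e. 0.7936 to 4 decimal places.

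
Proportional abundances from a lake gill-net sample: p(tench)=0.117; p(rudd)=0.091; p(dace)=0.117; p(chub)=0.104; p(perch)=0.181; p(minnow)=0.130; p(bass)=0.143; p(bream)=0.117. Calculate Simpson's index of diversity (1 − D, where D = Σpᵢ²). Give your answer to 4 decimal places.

D = 0.117² + 0.091² + 0.117² + 0.104² + 0.181² + 0.13² + 0.143² + 0.117² = 0.013689 + 0.008281 + 0.013689 + 0.010816 + 0.032761 + 0.016900 + 0.020449 + 0.013689 = 0.130274 (working shown to 6 dp, full precision carried).
So 1 − D = 0.869726, i.e. 0.8697 to 4 decimal places.

0.8697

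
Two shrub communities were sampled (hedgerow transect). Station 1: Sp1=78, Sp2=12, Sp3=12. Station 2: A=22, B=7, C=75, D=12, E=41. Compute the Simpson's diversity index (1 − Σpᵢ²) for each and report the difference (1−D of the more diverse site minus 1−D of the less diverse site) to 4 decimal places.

0.2886

Station 1: N=102, proportions 0.764706, 0.117647, 0.117647, giving 1−D = 0.387543 (working shown to 6 dp, full precision carried).
Station 2: N=157, proportions 0.140127, 0.044586, 0.477707, 0.076433, 0.261146, giving 1−D = 0.676133.
Difference = |0.387543 − 0.676133| = 0.288590, i.e. 0.2886 to 4 decimal places.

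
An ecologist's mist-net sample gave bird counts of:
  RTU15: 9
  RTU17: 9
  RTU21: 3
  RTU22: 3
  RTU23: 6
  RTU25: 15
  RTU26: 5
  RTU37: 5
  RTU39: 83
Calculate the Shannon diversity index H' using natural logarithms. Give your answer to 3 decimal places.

1.446

Total N = 9+9+3+3+6+15+5+5+83 = 138, so the proportions are 0.06522, 0.06522, 0.02174, 0.02174, 0.04348, 0.1087, 0.03623, 0.03623, 0.60145 (working shown to 5 dp, full precision carried).
Each pᵢ ln pᵢ term: 0.06522×(-2.73003)=-0.17805, 0.06522×(-2.73003)=-0.17805, 0.02174×(-3.82864)=-0.08323, 0.02174×(-3.82864)=-0.08323, 0.04348×(-3.13549)=-0.13633, 0.1087×(-2.21920)=-0.24122, 0.03623×(-3.31782)=-0.12021, 0.03623×(-3.31782)=-0.12021, 0.60145×(-0.50841)=-0.30578.
Sum = -1.44630, so H' = 1.446.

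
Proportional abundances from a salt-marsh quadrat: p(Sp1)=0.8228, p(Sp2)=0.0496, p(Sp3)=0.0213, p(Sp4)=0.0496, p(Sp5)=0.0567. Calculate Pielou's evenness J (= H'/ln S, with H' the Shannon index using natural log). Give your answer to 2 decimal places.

0.44

H' = −Σ pᵢ ln pᵢ = −((-0.1605) + (-0.1490) + (-0.0820) + (-0.1490) + (-0.1627)) = 0.7032 (working shown to 4 dp, full precision carried).
With S = 5 species, ln S = 1.6094, so J = 0.7032/1.6094 = 0.4369, i.e. 0.44 to 2 decimal places.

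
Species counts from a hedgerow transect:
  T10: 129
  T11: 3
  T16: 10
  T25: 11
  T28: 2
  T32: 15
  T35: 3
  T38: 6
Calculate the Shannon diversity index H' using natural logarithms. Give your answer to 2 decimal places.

1.08

Total N = 129+3+10+11+2+15+3+6 = 179, so the proportions are 0.7207, 0.0168, 0.0559, 0.0615, 0.0112, 0.0838, 0.0168, 0.0335 (working shown to 4 dp, full precision carried).
Each pᵢ ln pᵢ term: 0.7207×(-0.3276)=-0.2361, 0.0168×(-4.0888)=-0.0685, 0.0559×(-2.8848)=-0.1612, 0.0615×(-2.7895)=-0.1714, 0.0112×(-4.4942)=-0.0502, 0.0838×(-2.4793)=-0.2078, 0.0168×(-4.0888)=-0.0685, 0.0335×(-3.3956)=-0.1138.
Sum = -1.0775, so H' = 1.08.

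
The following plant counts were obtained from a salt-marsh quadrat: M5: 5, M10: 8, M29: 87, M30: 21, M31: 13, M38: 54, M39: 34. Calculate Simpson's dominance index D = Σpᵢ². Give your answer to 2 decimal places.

0.25

Total N = 5+8+87+21+13+54+34 = 222, so the proportions are 0.0225, 0.036, 0.3919, 0.0946, 0.0586, 0.2432, 0.1532 (working shown to 4 dp, full precision carried).
D = 0.0225² + 0.036² + 0.3919² + 0.0946² + 0.0586² + 0.2432² + 0.1532² = 0.0005 + 0.0013 + 0.1536 + 0.0089 + 0.0034 + 0.0592 + 0.0235 = 0.2504.
To 2 decimal places, D = 0.25.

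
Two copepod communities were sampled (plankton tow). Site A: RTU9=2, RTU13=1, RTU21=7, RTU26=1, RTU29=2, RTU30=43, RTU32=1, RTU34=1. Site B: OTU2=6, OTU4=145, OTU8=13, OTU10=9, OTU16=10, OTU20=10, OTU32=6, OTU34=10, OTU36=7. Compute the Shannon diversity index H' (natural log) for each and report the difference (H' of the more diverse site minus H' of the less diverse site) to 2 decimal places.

0.32

Site A: N=58, proportions 0.0345, 0.0172, 0.1207, 0.0172, 0.0345, 0.7414, 0.0172, 0.0172, giving H' = 0.9893 (working shown to 4 dp, full precision carried).
Site B: N=216, proportions 0.0278, 0.6713, 0.0602, 0.0417, 0.0463, 0.0463, 0.0278, 0.0463, 0.0324, giving H' = 1.3061.
Difference = |0.9893 − 1.3061| = 0.3168, i.e. 0.32 to 2 decimal places.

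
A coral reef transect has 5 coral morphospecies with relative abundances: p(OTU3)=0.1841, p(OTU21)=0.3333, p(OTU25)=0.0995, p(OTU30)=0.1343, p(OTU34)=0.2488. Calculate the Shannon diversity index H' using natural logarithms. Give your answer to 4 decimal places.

Each pᵢ ln pᵢ term (working shown to 6 dp, full precision carried): 0.1841×(-1.692276)=-0.311548, 0.3333×(-1.098712)=-0.366201, 0.0995×(-2.307598)=-0.229606, 0.1343×(-2.007679)=-0.269631, 0.2488×(-1.391106)=-0.346107.
Sum = -1.523093, so H' = 1.5231.

1.5231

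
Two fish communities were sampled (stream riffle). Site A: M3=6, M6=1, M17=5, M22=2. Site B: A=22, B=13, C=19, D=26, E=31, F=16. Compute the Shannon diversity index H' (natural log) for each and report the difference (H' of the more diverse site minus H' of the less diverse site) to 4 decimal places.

0.5538

Site A: N=14, proportions 0.428571, 0.071429, 0.357143, 0.142857, giving H' = 1.197340 (working shown to 6 dp, full precision carried).
Site B: N=127, proportions 0.173228, 0.102362, 0.149606, 0.204724, 0.244094, 0.125984, giving H' = 1.751139.
Difference = |1.197340 − 1.751139| = 0.553799, i.e. 0.5538 to 4 decimal places.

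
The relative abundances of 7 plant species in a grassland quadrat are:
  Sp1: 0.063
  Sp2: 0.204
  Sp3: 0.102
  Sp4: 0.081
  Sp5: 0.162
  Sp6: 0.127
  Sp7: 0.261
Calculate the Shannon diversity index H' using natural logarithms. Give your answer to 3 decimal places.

1.842

Each pᵢ ln pᵢ term (working shown to 5 dp, full precision carried): 0.063×(-2.76462)=-0.17417, 0.204×(-1.58964)=-0.32429, 0.102×(-2.28278)=-0.23284, 0.081×(-2.51331)=-0.20358, 0.162×(-1.82016)=-0.29487, 0.127×(-2.06357)=-0.26207, 0.261×(-1.34323)=-0.35058.
Sum = -1.84240, so H' = 1.842.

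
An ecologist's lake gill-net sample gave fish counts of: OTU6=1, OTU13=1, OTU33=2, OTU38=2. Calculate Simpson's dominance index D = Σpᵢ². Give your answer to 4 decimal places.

Total N = 1+1+2+2 = 6, so the proportions are 0.166667, 0.166667, 0.333333, 0.333333 (working shown to 6 dp, full precision carried).
D = 0.166667² + 0.166667² + 0.333333² + 0.333333² = 0.027778 + 0.027778 + 0.111111 + 0.111111 = 0.277778.
To 4 decimal places, D = 0.2778.

0.2778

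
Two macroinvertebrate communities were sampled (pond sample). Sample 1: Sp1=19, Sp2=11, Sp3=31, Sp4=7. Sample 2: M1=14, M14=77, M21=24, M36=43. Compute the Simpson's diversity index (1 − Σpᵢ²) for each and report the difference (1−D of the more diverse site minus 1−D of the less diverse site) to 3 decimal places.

0.020

Sample 1: N=68, proportions 0.27941, 0.16176, 0.45588, 0.10294, giving 1−D = 0.67734 (working shown to 5 dp, full precision carried).
Sample 2: N=158, proportions 0.08861, 0.48734, 0.1519, 0.27215, giving 1−D = 0.65751.
Difference = |0.67734 − 0.65751| = 0.01983, i.e. 0.020 to 3 decimal places.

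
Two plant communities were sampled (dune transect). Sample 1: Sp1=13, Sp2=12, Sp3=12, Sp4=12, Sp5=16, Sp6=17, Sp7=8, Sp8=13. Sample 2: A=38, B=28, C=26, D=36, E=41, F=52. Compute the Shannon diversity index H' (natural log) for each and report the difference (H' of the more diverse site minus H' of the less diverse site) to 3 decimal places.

Sample 1: N=103, proportions 0.12621, 0.1165, 0.1165, 0.1165, 0.15534, 0.16505, 0.07767, 0.12621, giving H' = 2.05893 (working shown to 5 dp, full precision carried).
Sample 2: N=221, proportions 0.17195, 0.1267, 0.11765, 0.1629, 0.18552, 0.23529, giving H' = 1.76482.
Difference = |2.05893 − 1.76482| = 0.29411, i.e. 0.294 to 3 decimal places.

0.294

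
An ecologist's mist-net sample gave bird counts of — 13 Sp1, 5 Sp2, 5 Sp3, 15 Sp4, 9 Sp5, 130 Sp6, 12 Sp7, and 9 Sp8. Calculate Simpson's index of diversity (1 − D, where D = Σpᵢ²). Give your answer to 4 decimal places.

Total N = 13+5+5+15+9+130+12+9 = 198, so the proportions are 0.065657, 0.025253, 0.025253, 0.075758, 0.045455, 0.656566, 0.060606, 0.045455 (working shown to 6 dp, full precision carried).
D = 0.065657² + 0.025253² + 0.025253² + 0.075758² + 0.045455² + 0.656566² + 0.060606² + 0.045455² = 0.004311 + 0.000638 + 0.000638 + 0.005739 + 0.002066 + 0.431078 + 0.003673 + 0.002066 = 0.450209.
So 1 − D = 0.549791, i.e. 0.5498 to 4 decimal places.

0.5498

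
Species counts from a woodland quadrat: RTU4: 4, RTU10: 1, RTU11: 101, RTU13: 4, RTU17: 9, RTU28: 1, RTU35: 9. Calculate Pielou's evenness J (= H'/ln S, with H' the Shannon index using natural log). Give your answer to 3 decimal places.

0.439

Total N = 4+1+101+4+9+1+9 = 129, so the proportions are 0.03101, 0.00775, 0.78295, 0.03101, 0.06977, 0.00775, 0.06977 (working shown to 5 dp, full precision carried).
H' = −Σ pᵢ ln pᵢ = −((-0.10771) + (-0.03767) + (-0.19158) + (-0.10771) + (-0.18576) + (-0.03767) + (-0.18576)) = 0.85386.
With S = 7 species, ln S = 1.94591, so J = 0.85386/1.94591 = 0.43880, i.e. 0.439 to 3 decimal places.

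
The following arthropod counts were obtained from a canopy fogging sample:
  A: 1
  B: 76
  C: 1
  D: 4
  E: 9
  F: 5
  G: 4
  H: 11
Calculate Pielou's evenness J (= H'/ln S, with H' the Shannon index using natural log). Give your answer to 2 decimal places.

0.56

Total N = 1+76+1+4+9+5+4+11 = 111, so the proportions are 0.009, 0.6847, 0.009, 0.036, 0.0811, 0.045, 0.036, 0.0991 (working shown to 4 dp, full precision carried).
H' = −Σ pᵢ ln pᵢ = −((-0.0424) + (-0.2594) + (-0.0424) + (-0.1198) + (-0.2037) + (-0.1396) + (-0.1198) + (-0.2291)) = 1.1562.
With S = 8 species, ln S = 2.0794, so J = 1.1562/2.0794 = 0.5560, i.e. 0.56 to 2 decimal places.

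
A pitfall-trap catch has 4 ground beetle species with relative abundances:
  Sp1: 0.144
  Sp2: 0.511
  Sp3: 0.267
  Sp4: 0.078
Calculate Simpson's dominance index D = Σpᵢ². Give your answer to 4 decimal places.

D = 0.144² + 0.511² + 0.267² + 0.078² = 0.020736 + 0.261121 + 0.071289 + 0.006084 = 0.359230 (working shown to 6 dp, full precision carried).
To 4 decimal places, D = 0.3592.

0.3592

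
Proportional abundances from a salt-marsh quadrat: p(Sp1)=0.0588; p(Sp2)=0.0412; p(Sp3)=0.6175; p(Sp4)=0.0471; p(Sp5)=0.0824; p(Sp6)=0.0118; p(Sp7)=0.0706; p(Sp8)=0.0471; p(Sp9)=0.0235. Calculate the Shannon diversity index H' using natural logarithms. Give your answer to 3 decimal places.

Each pᵢ ln pᵢ term (working shown to 5 dp, full precision carried): 0.0588×(-2.83361)=-0.16662, 0.0412×(-3.18932)=-0.13140, 0.6175×(-0.48208)=-0.29768, 0.0471×(-3.05548)=-0.14391, 0.0824×(-2.49617)=-0.20568, 0.0118×(-4.43966)=-0.05239, 0.0706×(-2.65073)=-0.18714, 0.0471×(-3.05548)=-0.14391, 0.0235×(-3.75075)=-0.08814.
Sum = -1.41688, so H' = 1.417.

1.417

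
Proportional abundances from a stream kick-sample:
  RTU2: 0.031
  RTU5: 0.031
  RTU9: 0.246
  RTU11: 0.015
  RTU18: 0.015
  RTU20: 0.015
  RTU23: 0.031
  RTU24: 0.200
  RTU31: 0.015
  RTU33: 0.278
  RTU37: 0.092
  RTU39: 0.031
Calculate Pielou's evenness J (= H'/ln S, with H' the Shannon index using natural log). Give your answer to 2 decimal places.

H' = −Σ pᵢ ln pᵢ = −((-0.1077) + (-0.1077) + (-0.3450) + (-0.0630) + (-0.0630) + (-0.0630) + (-0.1077) + (-0.3219) + (-0.0630) + (-0.3559) + (-0.2195) + (-0.1077)) = 1.9250 (working shown to 4 dp, full precision carried).
With S = 12 species, ln S = 2.4849, so J = 1.9250/2.4849 = 0.7747, i.e. 0.77 to 2 decimal places.

0.77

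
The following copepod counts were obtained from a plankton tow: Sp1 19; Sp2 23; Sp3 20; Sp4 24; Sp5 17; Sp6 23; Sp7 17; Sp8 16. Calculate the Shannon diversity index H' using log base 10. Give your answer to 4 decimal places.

Total N = 19+23+20+24+17+23+17+16 = 159, so the proportions are 0.119497, 0.144654, 0.125786, 0.150943, 0.106918, 0.144654, 0.106918, 0.100629 (working shown to 6 dp, full precision carried).
Each pᵢ log₁₀ pᵢ term: 0.119497×(-0.922644)=-0.110253, 0.144654×(-0.839669)=-0.121462, 0.125786×(-0.900367)=-0.113254, 0.150943×(-0.821186)=-0.123953, 0.106918×(-0.970948)=-0.103812, 0.144654×(-0.839669)=-0.121462, 0.106918×(-0.970948)=-0.103812, 0.100629×(-0.997277)=-0.100355.
Sum = -0.898362, so H' = 0.8984.

0.8984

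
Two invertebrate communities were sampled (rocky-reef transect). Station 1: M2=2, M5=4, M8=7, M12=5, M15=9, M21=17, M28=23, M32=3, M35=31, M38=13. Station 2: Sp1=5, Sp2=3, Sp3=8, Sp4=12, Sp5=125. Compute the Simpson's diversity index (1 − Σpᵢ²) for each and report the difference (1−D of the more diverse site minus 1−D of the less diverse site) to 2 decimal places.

Station 1: N=114, proportions 0.01754, 0.03509, 0.0614, 0.04386, 0.07895, 0.14912, 0.20175, 0.02632, 0.27193, 0.11404, giving 1−D = 0.83595 (working shown to 5 dp, full precision carried).
Station 2: N=153, proportions 0.03268, 0.01961, 0.05229, 0.07843, 0.81699, giving 1−D = 0.32218.
Difference = |0.83595 − 0.32218| = 0.51377, i.e. 0.51 to 2 decimal places.

0.51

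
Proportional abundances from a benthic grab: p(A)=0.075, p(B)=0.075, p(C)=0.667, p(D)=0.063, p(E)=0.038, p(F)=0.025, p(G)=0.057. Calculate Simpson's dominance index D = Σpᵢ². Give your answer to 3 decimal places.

D = 0.075² + 0.075² + 0.667² + 0.063² + 0.038² + 0.025² + 0.057² = 0.00562 + 0.00562 + 0.44489 + 0.00397 + 0.00144 + 0.00063 + 0.00325 = 0.46543 (working shown to 5 dp, full precision carried).
To 3 decimal places, D = 0.465.

0.465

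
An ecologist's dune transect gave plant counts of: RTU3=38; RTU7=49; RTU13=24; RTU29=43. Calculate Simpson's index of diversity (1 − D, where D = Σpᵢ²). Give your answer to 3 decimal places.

0.736

Total N = 38+49+24+43 = 154, so the proportions are 0.24675, 0.31818, 0.15584, 0.27922 (working shown to 5 dp, full precision carried).
D = 0.24675² + 0.31818² + 0.15584² + 0.27922² = 0.06089 + 0.10124 + 0.02429 + 0.07796 = 0.26438.
So 1 − D = 0.73562, i.e. 0.736 to 3 decimal places.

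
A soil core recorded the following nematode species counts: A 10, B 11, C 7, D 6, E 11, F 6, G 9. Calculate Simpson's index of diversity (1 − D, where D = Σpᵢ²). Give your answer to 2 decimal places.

0.85

Total N = 10+11+7+6+11+6+9 = 60, so the proportions are 0.1667, 0.1833, 0.1167, 0.1, 0.1833, 0.1, 0.15 (working shown to 4 dp, full precision carried).
D = 0.1667² + 0.1833² + 0.1167² + 0.1² + 0.1833² + 0.1² + 0.15² = 0.0278 + 0.0336 + 0.0136 + 0.0100 + 0.0336 + 0.0100 + 0.0225 = 0.1511.
So 1 − D = 0.8489, i.e. 0.85 to 2 decimal places.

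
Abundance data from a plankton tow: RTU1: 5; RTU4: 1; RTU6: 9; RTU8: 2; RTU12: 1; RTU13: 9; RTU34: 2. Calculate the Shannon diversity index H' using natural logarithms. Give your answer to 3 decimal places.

1.630

Total N = 5+1+9+2+1+9+2 = 29, so the proportions are 0.17241, 0.03448, 0.31034, 0.06897, 0.03448, 0.31034, 0.06897 (working shown to 5 dp, full precision carried).
Each pᵢ ln pᵢ term: 0.17241×(-1.75786)=-0.30308, 0.03448×(-3.36730)=-0.11611, 0.31034×(-1.17007)=-0.36313, 0.06897×(-2.67415)=-0.18442, 0.03448×(-3.36730)=-0.11611, 0.31034×(-1.17007)=-0.36313, 0.06897×(-2.67415)=-0.18442.
Sum = -1.63041, so H' = 1.630.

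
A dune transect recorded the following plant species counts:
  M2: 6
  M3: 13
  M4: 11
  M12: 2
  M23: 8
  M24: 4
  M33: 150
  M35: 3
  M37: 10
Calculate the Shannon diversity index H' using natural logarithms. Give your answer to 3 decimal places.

Total N = 6+13+11+2+8+4+150+3+10 = 207, so the proportions are 0.02899, 0.0628, 0.05314, 0.00966, 0.03865, 0.01932, 0.72464, 0.01449, 0.04831 (working shown to 5 dp, full precision carried).
Each pᵢ ln pᵢ term: 0.02899×(-3.54096)=-0.10264, 0.0628×(-2.76777)=-0.17382, 0.05314×(-2.93482)=-0.15596, 0.00966×(-4.63957)=-0.04483, 0.03865×(-3.25328)=-0.12573, 0.01932×(-3.94642)=-0.07626, 0.72464×(-0.32208)=-0.23339, 0.01449×(-4.23411)=-0.06136, 0.04831×(-3.03013)=-0.14638.
Sum = -1.12037, so H' = 1.120.

1.120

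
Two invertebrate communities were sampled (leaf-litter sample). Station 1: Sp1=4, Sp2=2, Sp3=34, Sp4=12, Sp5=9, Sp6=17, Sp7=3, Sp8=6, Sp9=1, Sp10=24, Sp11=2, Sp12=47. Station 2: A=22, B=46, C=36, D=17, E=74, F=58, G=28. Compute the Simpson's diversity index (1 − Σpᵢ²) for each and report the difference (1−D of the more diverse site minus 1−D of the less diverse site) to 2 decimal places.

Station 1: N=161, proportions 0.0248, 0.0124, 0.2112, 0.0745, 0.0559, 0.1056, 0.0186, 0.0373, 0.0062, 0.1491, 0.0124, 0.2919, giving 1−D = 0.8254 (working shown to 4 dp, full precision carried).
Station 2: N=281, proportions 0.0783, 0.1637, 0.1281, 0.0605, 0.2633, 0.2064, 0.0996, giving 1−D = 0.8251.
Difference = |0.8254 − 0.8251| = 0.0003, i.e. 0.00 to 2 decimal places.

0.00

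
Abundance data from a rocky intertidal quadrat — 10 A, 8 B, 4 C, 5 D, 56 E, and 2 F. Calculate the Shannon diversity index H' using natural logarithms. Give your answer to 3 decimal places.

Total N = 10+8+4+5+56+2 = 85, so the proportions are 0.11765, 0.09412, 0.04706, 0.05882, 0.65882, 0.02353 (working shown to 5 dp, full precision carried).
Each pᵢ ln pᵢ term: 0.11765×(-2.14007)=-0.25177, 0.09412×(-2.36321)=-0.22242, 0.04706×(-3.05636)=-0.14383, 0.05882×(-2.83321)=-0.16666, 0.65882×(-0.41730)=-0.27493, 0.02353×(-3.74950)=-0.08822.
Sum = -1.14783, so H' = 1.148.

1.148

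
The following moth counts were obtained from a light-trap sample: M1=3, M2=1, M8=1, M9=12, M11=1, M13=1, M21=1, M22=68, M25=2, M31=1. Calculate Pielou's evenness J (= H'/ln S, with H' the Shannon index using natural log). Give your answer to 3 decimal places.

Total N = 3+1+1+12+1+1+1+68+2+1 = 91, so the proportions are 0.03297, 0.01099, 0.01099, 0.13187, 0.01099, 0.01099, 0.01099, 0.74725, 0.02198, 0.01099 (working shown to 5 dp, full precision carried).
H' = −Σ pᵢ ln pᵢ = −((-0.11249) + (-0.04957) + (-0.04957) + (-0.26716) + (-0.04957) + (-0.04957) + (-0.04957) + (-0.21771) + (-0.08391) + (-0.04957)) = 0.97869.
With S = 10 species, ln S = 2.30259, so J = 0.97869/2.30259 = 0.42504, i.e. 0.425 to 3 decimal places.

0.425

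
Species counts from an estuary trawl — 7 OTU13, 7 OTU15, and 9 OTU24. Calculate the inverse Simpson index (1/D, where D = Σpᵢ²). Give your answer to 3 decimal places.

2.955

Total N = 7+7+9 = 23, so the proportions are 0.304348, 0.304348, 0.391304 (working shown to 6 dp, full precision carried).
D = 0.304348² + 0.304348² + 0.391304² = 0.092628 + 0.092628 + 0.153119 = 0.338374.
So 1/D = 2.95531, i.e. 2.955 to 3 decimal places.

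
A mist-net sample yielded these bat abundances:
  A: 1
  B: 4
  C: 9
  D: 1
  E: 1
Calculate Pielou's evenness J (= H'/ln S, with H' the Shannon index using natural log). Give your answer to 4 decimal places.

0.7394

Total N = 1+4+9+1+1 = 16, so the proportions are 0.0625, 0.25, 0.5625, 0.0625, 0.0625 (working shown to 6 dp, full precision carried).
H' = −Σ pᵢ ln pᵢ = −((-0.173287) + (-0.346574) + (-0.323642) + (-0.173287) + (-0.173287)) = 1.190076.
With S = 5 species, ln S = 1.609438, so J = 1.190076/1.609438 = 0.739436, i.e. 0.7394 to 4 decimal places.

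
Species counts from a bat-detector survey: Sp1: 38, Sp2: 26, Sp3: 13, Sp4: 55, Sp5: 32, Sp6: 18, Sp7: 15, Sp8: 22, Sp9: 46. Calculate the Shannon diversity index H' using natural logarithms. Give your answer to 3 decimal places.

2.092

Total N = 38+26+13+55+32+18+15+22+46 = 265, so the proportions are 0.1434, 0.09811, 0.04906, 0.20755, 0.12075, 0.06792, 0.0566, 0.08302, 0.17358 (working shown to 5 dp, full precision carried).
Each pᵢ ln pᵢ term: 0.1434×(-1.94214)=-0.27850, 0.09811×(-2.32163)=-0.22778, 0.04906×(-3.01478)=-0.14789, 0.20755×(-1.57240)=-0.32635, 0.12075×(-2.11399)=-0.25527, 0.06792×(-2.68936)=-0.18267, 0.0566×(-2.87168)=-0.16255, 0.08302×(-2.48869)=-0.20661, 0.17358×(-1.75109)=-0.30396.
Sum = -2.09159, so H' = 2.092.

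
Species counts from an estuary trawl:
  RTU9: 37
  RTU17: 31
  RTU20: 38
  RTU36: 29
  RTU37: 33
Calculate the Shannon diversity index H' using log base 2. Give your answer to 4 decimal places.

2.3144

Total N = 37+31+38+29+33 = 168, so the proportions are 0.220238, 0.184524, 0.22619, 0.172619, 0.196429 (working shown to 6 dp, full precision carried).
Each pᵢ log₂ pᵢ term: 0.220238×(-2.182864)=-0.480750, 0.184524×(-2.438121)=-0.449891, 0.22619×(-2.144390)=-0.485041, 0.172619×(-2.534336)=-0.437475, 0.196429×(-2.347923)=-0.461199.
Sum = -2.314356, so H' = 2.3144.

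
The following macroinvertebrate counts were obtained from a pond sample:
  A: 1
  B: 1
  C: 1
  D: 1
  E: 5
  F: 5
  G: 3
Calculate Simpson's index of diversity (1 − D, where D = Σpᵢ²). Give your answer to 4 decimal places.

0.7820

Total N = 1+1+1+1+5+5+3 = 17, so the proportions are 0.058824, 0.058824, 0.058824, 0.058824, 0.294118, 0.294118, 0.176471 (working shown to 6 dp, full precision carried).
D = 0.058824² + 0.058824² + 0.058824² + 0.058824² + 0.294118² + 0.294118² + 0.176471² = 0.003460 + 0.003460 + 0.003460 + 0.003460 + 0.086505 + 0.086505 + 0.031142 = 0.217993.
So 1 − D = 0.782007, i.e. 0.7820 to 4 decimal places.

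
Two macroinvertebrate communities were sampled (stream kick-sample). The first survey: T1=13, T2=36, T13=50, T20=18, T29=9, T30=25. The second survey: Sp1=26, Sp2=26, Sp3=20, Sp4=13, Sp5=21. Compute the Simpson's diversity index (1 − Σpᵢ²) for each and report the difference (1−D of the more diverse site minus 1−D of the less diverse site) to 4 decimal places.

0.0089

The first survey: N=151, proportions 0.086093, 0.238411, 0.331126, 0.119205, 0.059603, 0.165563, giving 1−D = 0.780931 (working shown to 6 dp, full precision carried).
The second survey: N=106, proportions 0.245283, 0.245283, 0.188679, 0.122642, 0.198113, giving 1−D = 0.789783.
Difference = |0.780931 − 0.789783| = 0.008852, i.e. 0.0089 to 4 decimal places.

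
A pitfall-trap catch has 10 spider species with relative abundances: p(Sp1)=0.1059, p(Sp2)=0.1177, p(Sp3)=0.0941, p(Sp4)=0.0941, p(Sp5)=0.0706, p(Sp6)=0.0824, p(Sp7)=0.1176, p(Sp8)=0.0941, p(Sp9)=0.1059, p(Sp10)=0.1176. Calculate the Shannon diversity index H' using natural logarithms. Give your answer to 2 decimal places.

Each pᵢ ln pᵢ term (working shown to 4 dp, full precision carried): 0.1059×(-2.2453)=-0.2378, 0.1177×(-2.1396)=-0.2518, 0.0941×(-2.3634)=-0.2224, 0.0941×(-2.3634)=-0.2224, 0.0706×(-2.6507)=-0.1871, 0.0824×(-2.4962)=-0.2057, 0.1176×(-2.1405)=-0.2517, 0.0941×(-2.3634)=-0.2224, 0.1059×(-2.2453)=-0.2378, 0.1176×(-2.1405)=-0.2517.
Sum = -2.2908, so H' = 2.29.

2.29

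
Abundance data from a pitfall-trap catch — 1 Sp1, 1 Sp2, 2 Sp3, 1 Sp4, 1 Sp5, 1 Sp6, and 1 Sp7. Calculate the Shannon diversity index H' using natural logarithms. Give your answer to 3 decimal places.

1.906

Total N = 1+1+2+1+1+1+1 = 8, so the proportions are 0.125, 0.125, 0.25, 0.125, 0.125, 0.125, 0.125 (working shown to 5 dp, full precision carried).
Each pᵢ ln pᵢ term: 0.125×(-2.07944)=-0.25993, 0.125×(-2.07944)=-0.25993, 0.25×(-1.38629)=-0.34657, 0.125×(-2.07944)=-0.25993, 0.125×(-2.07944)=-0.25993, 0.125×(-2.07944)=-0.25993, 0.125×(-2.07944)=-0.25993.
Sum = -1.90615, so H' = 1.906.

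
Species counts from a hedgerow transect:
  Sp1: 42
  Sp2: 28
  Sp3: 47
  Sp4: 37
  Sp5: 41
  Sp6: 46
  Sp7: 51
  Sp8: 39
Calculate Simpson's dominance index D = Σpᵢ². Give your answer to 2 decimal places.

0.13

Total N = 42+28+47+37+41+46+51+39 = 331, so the proportions are 0.1269, 0.0846, 0.142, 0.1118, 0.1239, 0.139, 0.1541, 0.1178 (working shown to 4 dp, full precision carried).
D = 0.1269² + 0.0846² + 0.142² + 0.1118² + 0.1239² + 0.139² + 0.1541² + 0.1178² = 0.0161 + 0.0072 + 0.0202 + 0.0125 + 0.0153 + 0.0193 + 0.0237 + 0.0139 = 0.1282.
To 2 decimal places, D = 0.13.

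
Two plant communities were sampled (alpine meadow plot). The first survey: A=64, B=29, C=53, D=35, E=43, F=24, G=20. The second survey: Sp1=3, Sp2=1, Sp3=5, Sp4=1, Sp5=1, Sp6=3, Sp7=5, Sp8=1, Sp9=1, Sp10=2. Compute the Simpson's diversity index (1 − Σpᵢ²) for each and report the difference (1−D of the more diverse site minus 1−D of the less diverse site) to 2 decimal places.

0.02

The first survey: N=268, proportions 0.238806, 0.108209, 0.197761, 0.130597, 0.160448, 0.089552, 0.074627, giving 1−D = 0.835765 (working shown to 6 dp, full precision carried).
The second survey: N=23, proportions 0.130435, 0.043478, 0.217391, 0.043478, 0.043478, 0.130435, 0.217391, 0.043478, 0.043478, 0.086957, giving 1−D = 0.854442.
Difference = |0.835765 − 0.854442| = 0.018677, i.e. 0.02 to 2 decimal places.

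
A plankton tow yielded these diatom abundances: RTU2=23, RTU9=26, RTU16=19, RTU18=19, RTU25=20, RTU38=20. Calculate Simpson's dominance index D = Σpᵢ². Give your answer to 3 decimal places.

Total N = 23+26+19+19+20+20 = 127, so the proportions are 0.1811, 0.20472, 0.14961, 0.14961, 0.15748, 0.15748 (working shown to 5 dp, full precision carried).
D = 0.1811² + 0.20472² + 0.14961² + 0.14961² + 0.15748² + 0.15748² = 0.03280 + 0.04191 + 0.02238 + 0.02238 + 0.02480 + 0.02480 = 0.16907.
To 3 decimal places, D = 0.169.

0.169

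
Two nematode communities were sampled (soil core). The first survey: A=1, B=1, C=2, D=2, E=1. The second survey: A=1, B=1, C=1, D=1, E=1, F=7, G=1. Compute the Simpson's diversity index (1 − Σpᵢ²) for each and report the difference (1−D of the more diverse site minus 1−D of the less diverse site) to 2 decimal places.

The first survey: N=7, proportions 0.14286, 0.14286, 0.28571, 0.28571, 0.14286, giving 1−D = 0.77551 (working shown to 5 dp, full precision carried).
The second survey: N=13, proportions 0.07692, 0.07692, 0.07692, 0.07692, 0.07692, 0.53846, 0.07692, giving 1−D = 0.67456.
Difference = |0.77551 − 0.67456| = 0.10095, i.e. 0.10 to 2 decimal places.

0.10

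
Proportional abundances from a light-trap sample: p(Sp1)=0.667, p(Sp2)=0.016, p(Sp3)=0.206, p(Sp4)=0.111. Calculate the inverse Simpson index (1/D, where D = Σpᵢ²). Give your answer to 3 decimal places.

2.000

D = 0.667² + 0.016² + 0.206² + 0.111² = 0.444889 + 0.000256 + 0.042436 + 0.012321 = 0.499902 (working shown to 6 dp, full precision carried).
So 1/D = 2.00039, i.e. 2.000 to 3 decimal places.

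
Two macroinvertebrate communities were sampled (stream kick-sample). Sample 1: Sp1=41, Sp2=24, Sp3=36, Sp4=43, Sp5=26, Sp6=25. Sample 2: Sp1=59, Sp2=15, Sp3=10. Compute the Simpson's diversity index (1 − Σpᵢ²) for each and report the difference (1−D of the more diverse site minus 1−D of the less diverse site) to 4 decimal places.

Sample 1: N=195, proportions 0.210256, 0.123077, 0.184615, 0.220513, 0.133333, 0.128205, giving 1−D = 0.823721 (working shown to 6 dp, full precision carried).
Sample 2: N=84, proportions 0.702381, 0.178571, 0.119048, giving 1−D = 0.460601.
Difference = |0.823721 − 0.460601| = 0.363120, i.e. 0.3631 to 4 decimal places.

0.3631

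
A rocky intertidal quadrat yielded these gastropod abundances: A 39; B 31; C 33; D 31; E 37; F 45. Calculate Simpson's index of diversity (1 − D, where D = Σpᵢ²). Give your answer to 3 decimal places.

Total N = 39+31+33+31+37+45 = 216, so the proportions are 0.18056, 0.14352, 0.15278, 0.14352, 0.1713, 0.20833 (working shown to 5 dp, full precision carried).
D = 0.18056² + 0.14352² + 0.15278² + 0.14352² + 0.1713² + 0.20833² = 0.03260 + 0.02060 + 0.02334 + 0.02060 + 0.02934 + 0.04340 = 0.16988.
So 1 − D = 0.83012, i.e. 0.830 to 3 decimal places.

0.830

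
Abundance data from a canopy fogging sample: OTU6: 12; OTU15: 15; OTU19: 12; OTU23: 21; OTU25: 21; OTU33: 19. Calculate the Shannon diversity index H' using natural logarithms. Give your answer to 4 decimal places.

1.7644

Total N = 12+15+12+21+21+19 = 100, so the proportions are 0.12, 0.15, 0.12, 0.21, 0.21, 0.19 (working shown to 6 dp, full precision carried).
Each pᵢ ln pᵢ term: 0.12×(-2.120264)=-0.254432, 0.15×(-1.897120)=-0.284568, 0.12×(-2.120264)=-0.254432, 0.21×(-1.560648)=-0.327736, 0.21×(-1.560648)=-0.327736, 0.19×(-1.660731)=-0.315539.
Sum = -1.764442, so H' = 1.7644.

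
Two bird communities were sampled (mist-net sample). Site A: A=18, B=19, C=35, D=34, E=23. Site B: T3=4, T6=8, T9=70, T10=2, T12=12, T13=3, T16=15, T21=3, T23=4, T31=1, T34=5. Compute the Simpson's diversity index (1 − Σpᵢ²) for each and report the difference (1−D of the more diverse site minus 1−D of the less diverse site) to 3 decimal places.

Site A: N=129, proportions 0.139535, 0.147287, 0.271318, 0.263566, 0.178295, giving 1−D = 0.783967 (working shown to 6 dp, full precision carried).
Site B: N=127, proportions 0.031496, 0.062992, 0.551181, 0.015748, 0.094488, 0.023622, 0.11811, 0.023622, 0.031496, 0.007874, 0.03937, giving 1−D = 0.664393.
Difference = |0.783967 − 0.664393| = 0.119574, i.e. 0.120 to 3 decimal places.

0.120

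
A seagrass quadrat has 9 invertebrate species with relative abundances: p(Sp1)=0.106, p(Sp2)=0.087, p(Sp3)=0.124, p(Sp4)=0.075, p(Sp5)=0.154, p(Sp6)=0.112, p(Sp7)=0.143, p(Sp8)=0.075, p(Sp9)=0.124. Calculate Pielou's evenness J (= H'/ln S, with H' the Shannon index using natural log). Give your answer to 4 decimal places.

0.9867

H' = −Σ pᵢ ln pᵢ = −((-0.237898) + (-0.212441) + (-0.258847) + (-0.194270) + (-0.288104) + (-0.245197) + (-0.278122) + (-0.194270) + (-0.258847)) = 2.167994 (working shown to 6 dp, full precision carried).
With S = 9 species, ln S = 2.197225, so J = 2.167994/2.197225 = 0.986697, i.e. 0.9867 to 4 decimal places.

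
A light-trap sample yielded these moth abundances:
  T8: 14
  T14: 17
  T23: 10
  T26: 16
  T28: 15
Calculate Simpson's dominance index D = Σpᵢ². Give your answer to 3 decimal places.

0.206

Total N = 14+17+10+16+15 = 72, so the proportions are 0.19444, 0.23611, 0.13889, 0.22222, 0.20833 (working shown to 5 dp, full precision carried).
D = 0.19444² + 0.23611² + 0.13889² + 0.22222² + 0.20833² = 0.03781 + 0.05575 + 0.01929 + 0.04938 + 0.04340 = 0.20563.
To 3 decimal places, D = 0.206.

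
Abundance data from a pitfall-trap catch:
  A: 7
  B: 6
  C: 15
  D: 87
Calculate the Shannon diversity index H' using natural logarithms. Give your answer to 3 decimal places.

Total N = 7+6+15+87 = 115, so the proportions are 0.06087, 0.05217, 0.13043, 0.75652 (working shown to 5 dp, full precision carried).
Each pᵢ ln pᵢ term: 0.06087×(-2.79902)=-0.17038, 0.05217×(-2.95317)=-0.15408, 0.13043×(-2.03688)=-0.26568, 0.75652×(-0.27902)=-0.21109.
Sum = -0.80122, so H' = 0.801.

0.801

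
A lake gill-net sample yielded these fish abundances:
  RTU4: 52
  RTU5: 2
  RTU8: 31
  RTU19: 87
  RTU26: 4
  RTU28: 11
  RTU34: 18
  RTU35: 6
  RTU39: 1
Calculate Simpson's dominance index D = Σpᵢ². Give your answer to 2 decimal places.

0.26

Total N = 52+2+31+87+4+11+18+6+1 = 212, so the proportions are 0.2453, 0.0094, 0.1462, 0.4104, 0.0189, 0.0519, 0.0849, 0.0283, 0.0047 (working shown to 4 dp, full precision carried).
D = 0.2453² + 0.0094² + 0.1462² + 0.4104² + 0.0189² + 0.0519² + 0.0849² + 0.0283² + 0.0047² = 0.0602 + 0.0001 + 0.0214 + 0.1684 + 0.0004 + 0.0027 + 0.0072 + 0.0008 + 0.0000 = 0.2611.
To 2 decimal places, D = 0.26.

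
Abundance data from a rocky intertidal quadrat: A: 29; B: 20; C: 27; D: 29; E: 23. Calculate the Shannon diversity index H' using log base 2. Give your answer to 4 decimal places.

Total N = 29+20+27+29+23 = 128, so the proportions are 0.226562, 0.15625, 0.210938, 0.226562, 0.179688 (working shown to 6 dp, full precision carried).
Each pᵢ log₂ pᵢ term: 0.226562×(-2.142019)=-0.485301, 0.15625×(-2.678072)=-0.418449, 0.210938×(-2.245112)=-0.473578, 0.226562×(-2.142019)=-0.485301, 0.179688×(-2.476438)=-0.444985.
Sum = -2.307614, so H' = 2.3076.

2.3076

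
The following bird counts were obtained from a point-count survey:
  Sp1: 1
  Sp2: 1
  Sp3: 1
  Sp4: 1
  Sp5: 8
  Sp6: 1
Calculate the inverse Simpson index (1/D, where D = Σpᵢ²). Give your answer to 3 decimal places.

2.449

Total N = 1+1+1+1+8+1 = 13, so the proportions are 0.076923, 0.076923, 0.076923, 0.076923, 0.615385, 0.076923 (working shown to 6 dp, full precision carried).
D = 0.076923² + 0.076923² + 0.076923² + 0.076923² + 0.615385² + 0.076923² = 0.005917 + 0.005917 + 0.005917 + 0.005917 + 0.378698 + 0.005917 = 0.408284.
So 1/D = 2.44928, i.e. 2.449 to 3 decimal places.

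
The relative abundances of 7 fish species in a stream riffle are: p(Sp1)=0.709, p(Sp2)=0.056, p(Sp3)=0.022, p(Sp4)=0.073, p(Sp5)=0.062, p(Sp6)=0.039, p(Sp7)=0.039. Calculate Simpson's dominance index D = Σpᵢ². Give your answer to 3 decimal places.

0.519

D = 0.709² + 0.056² + 0.022² + 0.073² + 0.062² + 0.039² + 0.039² = 0.50268 + 0.00314 + 0.00048 + 0.00533 + 0.00384 + 0.00152 + 0.00152 = 0.51852 (working shown to 5 dp, full precision carried).
To 3 decimal places, D = 0.519.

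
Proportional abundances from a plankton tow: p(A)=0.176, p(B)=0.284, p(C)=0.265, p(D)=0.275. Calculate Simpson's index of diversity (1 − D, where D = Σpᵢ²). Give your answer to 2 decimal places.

0.74

D = 0.176² + 0.284² + 0.265² + 0.275² = 0.0310 + 0.0807 + 0.0702 + 0.0756 = 0.2575 (working shown to 4 dp, full precision carried).
So 1 − D = 0.7425, i.e. 0.74 to 2 decimal places.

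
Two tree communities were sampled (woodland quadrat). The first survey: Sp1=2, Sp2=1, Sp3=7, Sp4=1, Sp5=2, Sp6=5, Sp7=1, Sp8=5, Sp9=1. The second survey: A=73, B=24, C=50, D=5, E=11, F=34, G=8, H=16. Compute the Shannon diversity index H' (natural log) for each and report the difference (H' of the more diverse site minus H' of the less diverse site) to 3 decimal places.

The first survey: N=25, proportions 0.08, 0.04, 0.28, 0.04, 0.08, 0.2, 0.04, 0.2, 0.04, giving H' = 1.91934 (working shown to 5 dp, full precision carried).
The second survey: N=221, proportions 0.33032, 0.1086, 0.22624, 0.02262, 0.04977, 0.15385, 0.0362, 0.0724, giving H' = 1.77646.
Difference = |1.91934 − 1.77646| = 0.14288, i.e. 0.143 to 3 decimal places.

0.143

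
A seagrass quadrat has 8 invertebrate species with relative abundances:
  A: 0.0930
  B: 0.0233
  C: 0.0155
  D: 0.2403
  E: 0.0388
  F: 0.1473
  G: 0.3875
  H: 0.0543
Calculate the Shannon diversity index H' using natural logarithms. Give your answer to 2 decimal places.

1.65

Each pᵢ ln pᵢ term (working shown to 4 dp, full precision carried): 0.093×(-2.3752)=-0.2209, 0.0233×(-3.7593)=-0.0876, 0.0155×(-4.1669)=-0.0646, 0.2403×(-1.4259)=-0.3426, 0.0388×(-3.2493)=-0.1261, 0.1473×(-1.9153)=-0.2821, 0.3875×(-0.9480)=-0.3674, 0.0543×(-2.9132)=-0.1582.
Sum = -1.6495, so H' = 1.65.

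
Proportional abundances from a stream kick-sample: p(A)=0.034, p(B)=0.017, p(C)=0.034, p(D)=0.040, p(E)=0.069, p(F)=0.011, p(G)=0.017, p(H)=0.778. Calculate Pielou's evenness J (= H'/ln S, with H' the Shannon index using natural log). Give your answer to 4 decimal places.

0.4456

H' = −Σ pᵢ ln pᵢ = −((-0.114967) + (-0.069267) + (-0.114967) + (-0.128755) + (-0.184482) + (-0.049608) + (-0.069267) + (-0.195300)) = 0.926615 (working shown to 6 dp, full precision carried).
With S = 8 species, ln S = 2.079442, so J = 0.926615/2.079442 = 0.445608, i.e. 0.4456 to 4 decimal places.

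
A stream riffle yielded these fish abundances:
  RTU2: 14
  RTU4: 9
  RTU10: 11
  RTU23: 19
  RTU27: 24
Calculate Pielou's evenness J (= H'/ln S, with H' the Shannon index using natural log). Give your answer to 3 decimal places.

Total N = 14+9+11+19+24 = 77, so the proportions are 0.18182, 0.11688, 0.14286, 0.24675, 0.31169 (working shown to 5 dp, full precision carried).
H' = −Σ pᵢ ln pᵢ = −((-0.30995) + (-0.25090) + (-0.27799) + (-0.34530) + (-0.36335)) = 1.54749.
With S = 5 species, ln S = 1.60944, so J = 1.54749/1.60944 = 0.96151, i.e. 0.962 to 3 decimal places.

0.962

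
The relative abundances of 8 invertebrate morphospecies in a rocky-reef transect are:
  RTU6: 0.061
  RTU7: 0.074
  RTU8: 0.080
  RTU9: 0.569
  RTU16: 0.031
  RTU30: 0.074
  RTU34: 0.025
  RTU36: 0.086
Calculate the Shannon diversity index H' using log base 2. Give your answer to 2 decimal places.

2.15

Each pᵢ log₂ pᵢ term (working shown to 4 dp, full precision carried): 0.061×(-4.0350)=-0.2461, 0.074×(-3.7563)=-0.2780, 0.08×(-3.6439)=-0.2915, 0.569×(-0.8135)=-0.4629, 0.031×(-5.0116)=-0.1554, 0.074×(-3.7563)=-0.2780, 0.025×(-5.3219)=-0.1330, 0.086×(-3.5395)=-0.3044.
Sum = -2.1493, so H' = 2.15.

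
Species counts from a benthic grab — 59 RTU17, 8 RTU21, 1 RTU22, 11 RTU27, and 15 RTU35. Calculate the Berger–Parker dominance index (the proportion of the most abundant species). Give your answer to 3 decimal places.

Total N = 59+8+1+11+15 = 94, so the proportions are 0.62766, 0.08511, 0.01064, 0.11702, 0.15957 (working shown to 5 dp, full precision carried).
The largest proportion is 0.62766, i.e. d = 0.628 to 3 decimal places.

0.628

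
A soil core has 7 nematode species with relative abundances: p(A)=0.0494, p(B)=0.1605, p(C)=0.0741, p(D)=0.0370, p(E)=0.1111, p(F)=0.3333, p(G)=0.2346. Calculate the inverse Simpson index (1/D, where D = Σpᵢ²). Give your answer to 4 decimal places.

4.6832

D = 0.0494² + 0.1605² + 0.0741² + 0.037² + 0.1111² + 0.3333² + 0.2346² = 0.00244036 + 0.02576025 + 0.00549081 + 0.00136900 + 0.01234321 + 0.11108889 + 0.05503716 = 0.21352968 (working shown to 8 dp, full precision carried).
So 1/D = 4.683190, i.e. 4.6832 to 4 decimal places.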